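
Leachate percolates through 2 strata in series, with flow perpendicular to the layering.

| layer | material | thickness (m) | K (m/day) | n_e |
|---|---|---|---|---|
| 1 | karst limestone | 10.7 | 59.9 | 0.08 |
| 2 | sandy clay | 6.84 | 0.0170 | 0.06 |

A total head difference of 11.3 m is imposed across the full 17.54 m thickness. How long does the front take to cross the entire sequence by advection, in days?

With flow normal to the layers, continuity requires the same specific discharge q through every layer.
Σ(b_i/K_i) = 10.7/59.9 + 6.84/0.0170 = 402.5 d.
q = Δh / Σ(b_i/K_i) = 11.3 / 402.5 = 0.02807 m/day.
In each layer the seepage velocity is v_i = q/n_i, so the layer transit time is t_i = b_i·n_i / q:
  layer 1 (karst limestone): t_1 = 10.7 × 0.08 / 0.02807 = 30.49 d
  layer 2 (sandy clay): t_2 = 6.84 × 0.06 / 0.02807 = 14.62 d
Total t = Σ t_i = 45.11 days.

45.1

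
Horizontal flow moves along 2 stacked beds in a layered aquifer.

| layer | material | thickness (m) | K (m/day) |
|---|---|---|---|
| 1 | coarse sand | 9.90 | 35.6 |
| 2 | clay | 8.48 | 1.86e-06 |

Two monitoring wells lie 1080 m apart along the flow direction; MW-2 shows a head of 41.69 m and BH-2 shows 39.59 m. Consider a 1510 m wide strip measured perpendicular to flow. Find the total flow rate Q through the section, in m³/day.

Flow is parallel to layering, so each bed carries its own Darcy discharge and the transmissivities add.
Σ(K_i·b_i) = 35.6×9.90 + 1.86e-06×8.48 = 352.4 m²/day.
Hydraulic gradient i = (41.69 − 39.59) / 1080 = 2.1 / 1080 = 0.001944.
Q = Σ(K_i·b_i) · W · i = 352.4 × 1510 × 0.001944 = 1035 m³/day.

1030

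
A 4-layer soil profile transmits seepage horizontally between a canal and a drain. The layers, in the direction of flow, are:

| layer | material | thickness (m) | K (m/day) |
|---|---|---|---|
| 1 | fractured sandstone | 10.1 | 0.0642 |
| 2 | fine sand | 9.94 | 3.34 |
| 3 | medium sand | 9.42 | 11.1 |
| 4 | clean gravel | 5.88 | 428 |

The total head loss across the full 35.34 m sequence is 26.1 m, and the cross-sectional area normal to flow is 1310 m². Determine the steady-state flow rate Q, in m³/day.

Flow is perpendicular to layering, so the layers act in series and the equivalent K is the thickness-weighted harmonic mean.
Total thickness L = 10.1 + 9.94 + 9.42 + 5.88 = 35.34 m.
Σ(b_i/K_i) = 10.1/0.0642 + 9.94/3.34 + 9.42/11.1 + 5.88/428 = 161.2 d.
K_eq = L / Σ(b_i/K_i) = 35.34 / 161.2 = 0.2193 m/day.
Q = K_eq · A · (Δh/L) = 0.2193 × 1310 × (26.1/35.34) = 212.2 m³/day.

212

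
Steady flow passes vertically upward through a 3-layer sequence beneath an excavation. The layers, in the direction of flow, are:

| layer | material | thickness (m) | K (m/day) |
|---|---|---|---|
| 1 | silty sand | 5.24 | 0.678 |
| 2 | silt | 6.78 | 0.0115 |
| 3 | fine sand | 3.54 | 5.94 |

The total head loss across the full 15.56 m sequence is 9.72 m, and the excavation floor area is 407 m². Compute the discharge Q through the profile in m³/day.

Flow is perpendicular to layering, so the layers act in series and the equivalent K is the thickness-weighted harmonic mean.
Total thickness L = 5.24 + 6.78 + 3.54 = 15.56 m.
Σ(b_i/K_i) = 5.24/0.678 + 6.78/0.0115 + 3.54/5.94 = 597.9 d.
K_eq = L / Σ(b_i/K_i) = 15.56 / 597.9 = 0.02602 m/day.
Q = K_eq · A · (Δh/L) = 0.02602 × 407 × (9.72/15.56) = 6.617 m³/day.

6.62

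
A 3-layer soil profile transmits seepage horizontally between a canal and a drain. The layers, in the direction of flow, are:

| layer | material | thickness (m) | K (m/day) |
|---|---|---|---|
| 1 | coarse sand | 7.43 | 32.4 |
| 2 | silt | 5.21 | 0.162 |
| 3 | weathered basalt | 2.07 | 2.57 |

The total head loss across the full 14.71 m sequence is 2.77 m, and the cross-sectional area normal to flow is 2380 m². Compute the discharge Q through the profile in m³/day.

199

Flow is perpendicular to layering, so the layers act in series and the equivalent K is the thickness-weighted harmonic mean.
Total thickness L = 7.43 + 5.21 + 2.07 = 14.71 m.
Σ(b_i/K_i) = 7.43/32.4 + 5.21/0.162 + 2.07/2.57 = 33.20 d.
K_eq = L / Σ(b_i/K_i) = 14.71 / 33.20 = 0.4431 m/day.
Q = K_eq · A · (Δh/L) = 0.4431 × 2380 × (2.77/14.71) = 198.6 m³/day.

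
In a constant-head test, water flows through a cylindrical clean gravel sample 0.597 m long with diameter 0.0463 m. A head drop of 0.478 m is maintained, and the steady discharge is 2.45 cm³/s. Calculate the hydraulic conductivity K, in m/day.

157

Cross-sectional area A = π·(d/2)² = π × (0.0463/2)² = 0.001684 m².
Convert discharge: 2.45 cm³/s = 2.450e-06 m³/s.
Darcy's law rearranged: K = Q·L / (A·Δh) = 2.450e-06 × 0.597 / (0.001684 × 0.478) = 0.001817 m/s = 157.0 m/day.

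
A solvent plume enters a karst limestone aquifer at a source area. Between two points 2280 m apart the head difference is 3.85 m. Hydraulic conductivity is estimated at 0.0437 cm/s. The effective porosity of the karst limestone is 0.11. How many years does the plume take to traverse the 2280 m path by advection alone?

Convert K: 0.0437 cm/s × 864 = 37.76 m/day.
Hydraulic gradient i = Δh / L = 3.85 / 2280 = 0.001689.
Darcy flux q = K · i = 37.76 × 0.001689 = 0.06376 m/day.
Seepage velocity v = q / n_e = 0.06376 / 0.11 = 0.5796 m/day.
Travel time t = L / v = 2280 / 0.5796 = 3934 days = 10.77 years.

10.8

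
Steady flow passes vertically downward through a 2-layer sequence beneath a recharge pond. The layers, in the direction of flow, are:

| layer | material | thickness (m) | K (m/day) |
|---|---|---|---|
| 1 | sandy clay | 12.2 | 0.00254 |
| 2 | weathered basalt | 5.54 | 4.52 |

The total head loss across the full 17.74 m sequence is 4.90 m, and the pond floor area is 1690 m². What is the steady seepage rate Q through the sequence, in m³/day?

1.72

Flow is perpendicular to layering, so the layers act in series and the equivalent K is the thickness-weighted harmonic mean.
Total thickness L = 12.2 + 5.54 = 17.74 m.
Σ(b_i/K_i) = 12.2/0.00254 + 5.54/4.52 = 4804 d.
K_eq = L / Σ(b_i/K_i) = 17.74 / 4804 = 0.003692 m/day.
Q = K_eq · A · (Δh/L) = 0.003692 × 1690 × (4.90/17.74) = 1.724 m³/day.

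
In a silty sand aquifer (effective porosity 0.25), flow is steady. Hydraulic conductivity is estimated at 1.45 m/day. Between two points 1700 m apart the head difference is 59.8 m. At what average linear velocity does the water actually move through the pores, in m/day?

0.204

Hydraulic gradient i = Δh / L = 59.8 / 1700 = 0.03518.
Darcy flux q = K · i = 1.450 × 0.03518 = 0.05101 m/day.
Seepage velocity v = q / n_e = 0.05101 / 0.25 = 0.2040 m/day.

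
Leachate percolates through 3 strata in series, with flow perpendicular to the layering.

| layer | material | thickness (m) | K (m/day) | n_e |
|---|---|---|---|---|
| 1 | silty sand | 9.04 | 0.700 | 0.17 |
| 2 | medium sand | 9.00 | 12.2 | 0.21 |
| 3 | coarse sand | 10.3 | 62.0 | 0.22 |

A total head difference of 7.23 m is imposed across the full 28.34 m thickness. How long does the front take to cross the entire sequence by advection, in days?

With flow normal to the layers, continuity requires the same specific discharge q through every layer.
Σ(b_i/K_i) = 9.04/0.700 + 9.00/12.2 + 10.3/62.0 = 13.82 d.
q = Δh / Σ(b_i/K_i) = 7.23 / 13.82 = 0.5232 m/day.
In each layer the seepage velocity is v_i = q/n_i, so the layer transit time is t_i = b_i·n_i / q:
  layer 1 (silty sand): t_1 = 9.04 × 0.17 / 0.5232 = 2.937 d
  layer 2 (medium sand): t_2 = 9.00 × 0.21 / 0.5232 = 3.612 d
  layer 3 (coarse sand): t_3 = 10.3 × 0.22 / 0.5232 = 4.331 d
Total t = Σ t_i = 10.88 days.

10.9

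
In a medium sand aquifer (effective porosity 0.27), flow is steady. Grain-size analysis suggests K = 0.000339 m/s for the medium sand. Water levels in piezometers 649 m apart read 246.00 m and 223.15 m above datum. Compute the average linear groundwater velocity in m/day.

Convert K: 0.000339 m/s × 86400 = 29.29 m/day.
Hydraulic gradient i = (246.00 − 223.15) / 649 = 22.85 / 649 = 0.03521.
Darcy flux q = K · i = 29.29 × 0.03521 = 1.031 m/day.
Seepage velocity v = q / n_e = 1.031 / 0.27 = 3.819 m/day.

3.82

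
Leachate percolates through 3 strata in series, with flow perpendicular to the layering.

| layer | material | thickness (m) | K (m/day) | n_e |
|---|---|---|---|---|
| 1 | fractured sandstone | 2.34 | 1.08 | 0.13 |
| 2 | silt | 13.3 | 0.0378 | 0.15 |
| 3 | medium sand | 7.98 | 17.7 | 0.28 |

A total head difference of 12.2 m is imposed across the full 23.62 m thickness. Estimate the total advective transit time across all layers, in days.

With flow normal to the layers, continuity requires the same specific discharge q through every layer.
Σ(b_i/K_i) = 2.34/1.08 + 13.3/0.0378 + 7.98/17.7 = 354.5 d.
q = Δh / Σ(b_i/K_i) = 12.2 / 354.5 = 0.03442 m/day.
In each layer the seepage velocity is v_i = q/n_i, so the layer transit time is t_i = b_i·n_i / q:
  layer 1 (fractured sandstone): t_1 = 2.34 × 0.13 / 0.03442 = 8.838 d
  layer 2 (silt): t_2 = 13.3 × 0.15 / 0.03442 = 57.96 d
  layer 3 (medium sand): t_3 = 7.98 × 0.28 / 0.03442 = 64.92 d
Total t = Σ t_i = 131.7 days.

132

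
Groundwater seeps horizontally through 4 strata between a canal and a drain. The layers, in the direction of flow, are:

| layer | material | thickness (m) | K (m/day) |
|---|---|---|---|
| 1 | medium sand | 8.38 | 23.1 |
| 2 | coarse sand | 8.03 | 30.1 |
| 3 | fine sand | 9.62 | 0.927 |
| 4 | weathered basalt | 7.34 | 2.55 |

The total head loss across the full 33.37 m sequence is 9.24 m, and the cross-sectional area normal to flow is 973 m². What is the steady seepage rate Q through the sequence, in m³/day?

Flow is perpendicular to layering, so the layers act in series and the equivalent K is the thickness-weighted harmonic mean.
Total thickness L = 8.38 + 8.03 + 9.62 + 7.34 = 33.37 m.
Σ(b_i/K_i) = 8.38/23.1 + 8.03/30.1 + 9.62/0.927 + 7.34/2.55 = 13.89 d.
K_eq = L / Σ(b_i/K_i) = 33.37 / 13.89 = 2.403 m/day.
Q = K_eq · A · (Δh/L) = 2.403 × 973 × (9.24/33.37) = 647.5 m³/day.

647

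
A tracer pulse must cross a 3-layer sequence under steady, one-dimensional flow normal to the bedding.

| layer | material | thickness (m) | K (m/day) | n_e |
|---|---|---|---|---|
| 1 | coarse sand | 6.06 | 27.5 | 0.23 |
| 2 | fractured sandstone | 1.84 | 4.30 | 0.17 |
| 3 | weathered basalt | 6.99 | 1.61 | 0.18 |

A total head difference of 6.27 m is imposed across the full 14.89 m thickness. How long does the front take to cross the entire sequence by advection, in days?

With flow normal to the layers, continuity requires the same specific discharge q through every layer.
Σ(b_i/K_i) = 6.06/27.5 + 1.84/4.30 + 6.99/1.61 = 4.990 d.
q = Δh / Σ(b_i/K_i) = 6.27 / 4.990 = 1.257 m/day.
In each layer the seepage velocity is v_i = q/n_i, so the layer transit time is t_i = b_i·n_i / q:
  layer 1 (coarse sand): t_1 = 6.06 × 0.23 / 1.257 = 1.109 d
  layer 2 (fractured sandstone): t_2 = 1.84 × 0.17 / 1.257 = 0.2489 d
  layer 3 (weathered basalt): t_3 = 6.99 × 0.18 / 1.257 = 1.001 d
Total t = Σ t_i = 2.359 days.

2.36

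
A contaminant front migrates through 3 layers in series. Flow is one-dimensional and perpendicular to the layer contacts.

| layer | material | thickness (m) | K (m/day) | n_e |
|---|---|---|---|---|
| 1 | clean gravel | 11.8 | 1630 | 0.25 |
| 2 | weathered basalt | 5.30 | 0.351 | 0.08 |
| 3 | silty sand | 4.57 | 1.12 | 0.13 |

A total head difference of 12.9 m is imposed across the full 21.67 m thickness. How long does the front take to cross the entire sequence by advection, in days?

With flow normal to the layers, continuity requires the same specific discharge q through every layer.
Σ(b_i/K_i) = 11.8/1630 + 5.30/0.351 + 4.57/1.12 = 19.19 d.
q = Δh / Σ(b_i/K_i) = 12.9 / 19.19 = 0.6723 m/day.
In each layer the seepage velocity is v_i = q/n_i, so the layer transit time is t_i = b_i·n_i / q:
  layer 1 (clean gravel): t_1 = 11.8 × 0.25 / 0.6723 = 4.388 d
  layer 2 (weathered basalt): t_2 = 5.30 × 0.08 / 0.6723 = 0.6307 d
  layer 3 (silty sand): t_3 = 4.57 × 0.13 / 0.6723 = 0.8837 d
Total t = Σ t_i = 5.902 days.

5.90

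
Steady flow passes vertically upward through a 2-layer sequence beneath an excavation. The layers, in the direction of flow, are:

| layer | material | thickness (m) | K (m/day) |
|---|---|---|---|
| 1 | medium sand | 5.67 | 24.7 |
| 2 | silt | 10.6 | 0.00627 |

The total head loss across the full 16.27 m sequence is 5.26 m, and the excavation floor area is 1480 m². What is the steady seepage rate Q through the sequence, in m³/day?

4.60

Flow is perpendicular to layering, so the layers act in series and the equivalent K is the thickness-weighted harmonic mean.
Total thickness L = 5.67 + 10.6 = 16.27 m.
Σ(b_i/K_i) = 5.67/24.7 + 10.6/0.00627 = 1691 d.
K_eq = L / Σ(b_i/K_i) = 16.27 / 1691 = 0.009623 m/day.
Q = K_eq · A · (Δh/L) = 0.009623 × 1480 × (5.26/16.27) = 4.604 m³/day.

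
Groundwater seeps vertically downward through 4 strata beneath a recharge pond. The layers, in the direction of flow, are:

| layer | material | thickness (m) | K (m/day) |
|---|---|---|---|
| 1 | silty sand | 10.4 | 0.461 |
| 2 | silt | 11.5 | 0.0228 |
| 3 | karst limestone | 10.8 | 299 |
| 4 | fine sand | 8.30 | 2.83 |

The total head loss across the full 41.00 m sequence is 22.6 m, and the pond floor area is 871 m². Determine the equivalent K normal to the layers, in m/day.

0.0774

Flow is perpendicular to layering, so the layers act in series and the equivalent K is the thickness-weighted harmonic mean.
Total thickness L = 10.4 + 11.5 + 10.8 + 8.30 = 41.00 m.
Σ(b_i/K_i) = 10.4/0.461 + 11.5/0.0228 + 10.8/299 + 8.30/2.83 = 529.9 d.
K_eq = L / Σ(b_i/K_i) = 41.00 / 529.9 = 0.07737 m/day.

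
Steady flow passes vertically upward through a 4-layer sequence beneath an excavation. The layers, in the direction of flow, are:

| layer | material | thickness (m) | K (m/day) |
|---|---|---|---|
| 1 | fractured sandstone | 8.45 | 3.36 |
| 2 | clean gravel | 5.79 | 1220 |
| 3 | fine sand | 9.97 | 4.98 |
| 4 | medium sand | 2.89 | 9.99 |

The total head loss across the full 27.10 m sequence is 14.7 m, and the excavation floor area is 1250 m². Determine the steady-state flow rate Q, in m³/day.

3820

Flow is perpendicular to layering, so the layers act in series and the equivalent K is the thickness-weighted harmonic mean.
Total thickness L = 8.45 + 5.79 + 9.97 + 2.89 = 27.10 m.
Σ(b_i/K_i) = 8.45/3.36 + 5.79/1220 + 9.97/4.98 + 2.89/9.99 = 4.811 d.
K_eq = L / Σ(b_i/K_i) = 27.10 / 4.811 = 5.633 m/day.
Q = K_eq · A · (Δh/L) = 5.633 × 1250 × (14.7/27.10) = 3819 m³/day.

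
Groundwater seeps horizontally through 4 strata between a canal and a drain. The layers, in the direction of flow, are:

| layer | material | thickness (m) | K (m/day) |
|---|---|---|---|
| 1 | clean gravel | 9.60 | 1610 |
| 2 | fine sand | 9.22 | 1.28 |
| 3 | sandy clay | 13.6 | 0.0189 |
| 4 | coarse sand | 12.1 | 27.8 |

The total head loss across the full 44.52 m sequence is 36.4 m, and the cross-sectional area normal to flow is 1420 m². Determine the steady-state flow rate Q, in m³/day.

71.1

Flow is perpendicular to layering, so the layers act in series and the equivalent K is the thickness-weighted harmonic mean.
Total thickness L = 9.60 + 9.22 + 13.6 + 12.1 = 44.52 m.
Σ(b_i/K_i) = 9.60/1610 + 9.22/1.28 + 13.6/0.0189 + 12.1/27.8 = 727.2 d.
K_eq = L / Σ(b_i/K_i) = 44.52 / 727.2 = 0.06122 m/day.
Q = K_eq · A · (Δh/L) = 0.06122 × 1420 × (36.4/44.52) = 71.08 m³/day.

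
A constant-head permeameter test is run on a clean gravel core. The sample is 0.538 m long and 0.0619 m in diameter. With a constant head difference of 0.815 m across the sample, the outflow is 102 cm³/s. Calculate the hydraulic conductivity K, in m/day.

Cross-sectional area A = π·(d/2)² = π × (0.0619/2)² = 0.003009 m².
Convert discharge: 102 cm³/s = 0.0001020 m³/s.
Darcy's law rearranged: K = Q·L / (A·Δh) = 0.0001020 × 0.538 / (0.003009 × 0.815) = 0.02237 m/s = 1933 m/day.

1930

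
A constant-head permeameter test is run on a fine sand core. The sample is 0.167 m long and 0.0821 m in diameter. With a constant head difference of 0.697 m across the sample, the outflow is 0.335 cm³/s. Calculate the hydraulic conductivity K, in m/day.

1.31

Cross-sectional area A = π·(d/2)² = π × (0.0821/2)² = 0.005294 m².
Convert discharge: 0.335 cm³/s = 3.350e-07 m³/s.
Darcy's law rearranged: K = Q·L / (A·Δh) = 3.350e-07 × 0.167 / (0.005294 × 0.697) = 1.516e-05 m/s = 1.310 m/day.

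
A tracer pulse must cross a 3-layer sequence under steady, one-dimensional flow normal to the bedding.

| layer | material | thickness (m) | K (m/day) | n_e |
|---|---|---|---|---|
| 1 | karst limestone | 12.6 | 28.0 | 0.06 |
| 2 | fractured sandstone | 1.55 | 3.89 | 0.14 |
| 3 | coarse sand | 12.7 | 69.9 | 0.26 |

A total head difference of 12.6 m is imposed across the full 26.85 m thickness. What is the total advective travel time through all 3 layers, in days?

With flow normal to the layers, continuity requires the same specific discharge q through every layer.
Σ(b_i/K_i) = 12.6/28.0 + 1.55/3.89 + 12.7/69.9 = 1.030 d.
q = Δh / Σ(b_i/K_i) = 12.6 / 1.030 = 12.23 m/day.
In each layer the seepage velocity is v_i = q/n_i, so the layer transit time is t_i = b_i·n_i / q:
  layer 1 (karst limestone): t_1 = 12.6 × 0.06 / 12.23 = 0.06181 d
  layer 2 (fractured sandstone): t_2 = 1.55 × 0.14 / 12.23 = 0.01774 d
  layer 3 (coarse sand): t_3 = 12.7 × 0.26 / 12.23 = 0.2700 d
Total t = Σ t_i = 0.3495 days.

0.350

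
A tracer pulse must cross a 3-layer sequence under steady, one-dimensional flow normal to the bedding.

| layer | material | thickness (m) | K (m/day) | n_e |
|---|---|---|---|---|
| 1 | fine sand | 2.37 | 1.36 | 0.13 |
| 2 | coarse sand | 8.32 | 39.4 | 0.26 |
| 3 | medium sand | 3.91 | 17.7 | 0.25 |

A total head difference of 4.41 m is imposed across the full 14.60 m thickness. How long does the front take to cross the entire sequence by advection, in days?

1.70

With flow normal to the layers, continuity requires the same specific discharge q through every layer.
Σ(b_i/K_i) = 2.37/1.36 + 8.32/39.4 + 3.91/17.7 = 2.175 d.
q = Δh / Σ(b_i/K_i) = 4.41 / 2.175 = 2.028 m/day.
In each layer the seepage velocity is v_i = q/n_i, so the layer transit time is t_i = b_i·n_i / q:
  layer 1 (fine sand): t_1 = 2.37 × 0.13 / 2.028 = 0.1519 d
  layer 2 (coarse sand): t_2 = 8.32 × 0.26 / 2.028 = 1.067 d
  layer 3 (medium sand): t_3 = 3.91 × 0.25 / 2.028 = 0.4820 d
Total t = Σ t_i = 1.701 days.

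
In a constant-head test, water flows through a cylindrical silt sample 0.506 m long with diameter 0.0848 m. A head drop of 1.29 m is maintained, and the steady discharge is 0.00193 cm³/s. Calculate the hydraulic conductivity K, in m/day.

Cross-sectional area A = π·(d/2)² = π × (0.0848/2)² = 0.005648 m².
Convert discharge: 0.00193 cm³/s = 1.930e-09 m³/s.
Darcy's law rearranged: K = Q·L / (A·Δh) = 1.930e-09 × 0.506 / (0.005648 × 1.29) = 1.340e-07 m/s = 0.01158 m/day.

0.0116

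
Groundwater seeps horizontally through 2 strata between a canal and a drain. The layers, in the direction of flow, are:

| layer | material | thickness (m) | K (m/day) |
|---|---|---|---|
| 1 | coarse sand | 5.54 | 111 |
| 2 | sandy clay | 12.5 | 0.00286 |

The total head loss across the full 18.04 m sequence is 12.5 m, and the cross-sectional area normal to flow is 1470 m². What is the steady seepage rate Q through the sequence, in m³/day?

Flow is perpendicular to layering, so the layers act in series and the equivalent K is the thickness-weighted harmonic mean.
Total thickness L = 5.54 + 12.5 = 18.04 m.
Σ(b_i/K_i) = 5.54/111 + 12.5/0.00286 = 4371 d.
K_eq = L / Σ(b_i/K_i) = 18.04 / 4371 = 0.004128 m/day.
Q = K_eq · A · (Δh/L) = 0.004128 × 1470 × (12.5/18.04) = 4.204 m³/day.

4.20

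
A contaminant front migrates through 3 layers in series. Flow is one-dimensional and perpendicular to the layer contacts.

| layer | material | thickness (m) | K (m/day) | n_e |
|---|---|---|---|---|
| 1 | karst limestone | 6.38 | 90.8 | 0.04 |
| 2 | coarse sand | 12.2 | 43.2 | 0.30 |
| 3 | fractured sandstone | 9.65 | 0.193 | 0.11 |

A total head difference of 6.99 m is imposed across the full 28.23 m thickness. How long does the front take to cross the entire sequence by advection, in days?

With flow normal to the layers, continuity requires the same specific discharge q through every layer.
Σ(b_i/K_i) = 6.38/90.8 + 12.2/43.2 + 9.65/0.193 = 50.35 d.
q = Δh / Σ(b_i/K_i) = 6.99 / 50.35 = 0.1388 m/day.
In each layer the seepage velocity is v_i = q/n_i, so the layer transit time is t_i = b_i·n_i / q:
  layer 1 (karst limestone): t_1 = 6.38 × 0.04 / 0.1388 = 1.838 d
  layer 2 (coarse sand): t_2 = 12.2 × 0.30 / 0.1388 = 26.36 d
  layer 3 (fractured sandstone): t_3 = 9.65 × 0.11 / 0.1388 = 7.647 d
Total t = Σ t_i = 35.85 days.

35.8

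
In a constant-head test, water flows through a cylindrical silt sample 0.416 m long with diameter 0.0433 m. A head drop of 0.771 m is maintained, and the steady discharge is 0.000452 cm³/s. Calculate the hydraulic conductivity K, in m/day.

Cross-sectional area A = π·(d/2)² = π × (0.0433/2)² = 0.001473 m².
Convert discharge: 0.000452 cm³/s = 4.520e-10 m³/s.
Darcy's law rearranged: K = Q·L / (A·Δh) = 4.520e-10 × 0.416 / (0.001473 × 0.771) = 1.656e-07 m/s = 0.01431 m/day.

0.0143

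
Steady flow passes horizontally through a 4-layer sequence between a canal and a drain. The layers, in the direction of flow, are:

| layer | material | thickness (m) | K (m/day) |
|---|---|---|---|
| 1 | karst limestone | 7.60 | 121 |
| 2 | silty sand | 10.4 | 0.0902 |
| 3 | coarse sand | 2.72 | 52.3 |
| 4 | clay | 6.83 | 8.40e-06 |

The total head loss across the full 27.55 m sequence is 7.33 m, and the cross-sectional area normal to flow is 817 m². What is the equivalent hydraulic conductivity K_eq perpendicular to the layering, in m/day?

3.39e-05

Flow is perpendicular to layering, so the layers act in series and the equivalent K is the thickness-weighted harmonic mean.
Total thickness L = 7.60 + 10.4 + 2.72 + 6.83 = 27.55 m.
Σ(b_i/K_i) = 7.60/121 + 10.4/0.0902 + 2.72/52.3 + 6.83/8.40e-06 = 8.132e+05 d.
K_eq = L / Σ(b_i/K_i) = 27.55 / 8.132e+05 = 3.388e-05 m/day.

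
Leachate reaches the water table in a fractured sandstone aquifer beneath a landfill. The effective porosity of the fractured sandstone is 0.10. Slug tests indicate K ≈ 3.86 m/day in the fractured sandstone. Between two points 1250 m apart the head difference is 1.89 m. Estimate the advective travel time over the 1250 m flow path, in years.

Hydraulic gradient i = Δh / L = 1.89 / 1250 = 0.001512.
Darcy flux q = K · i = 3.860 × 0.001512 = 0.005836 m/day.
Seepage velocity v = q / n_e = 0.005836 / 0.10 = 0.05836 m/day.
Travel time t = L / v = 1250 / 0.05836 = 21418 days = 58.64 years.

58.6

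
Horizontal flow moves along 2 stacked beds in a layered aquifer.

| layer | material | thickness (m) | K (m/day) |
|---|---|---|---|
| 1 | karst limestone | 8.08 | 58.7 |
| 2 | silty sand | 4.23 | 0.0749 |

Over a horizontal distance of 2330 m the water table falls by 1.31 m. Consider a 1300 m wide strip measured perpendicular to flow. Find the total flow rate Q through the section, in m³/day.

Flow is parallel to layering, so each bed carries its own Darcy discharge and the transmissivities add.
Σ(K_i·b_i) = 58.7×8.08 + 0.0749×4.23 = 474.6 m²/day.
Hydraulic gradient i = Δh / L = 1.31 / 2330 = 0.0005622.
Q = Σ(K_i·b_i) · W · i = 474.6 × 1300 × 0.0005622 = 346.9 m³/day.

347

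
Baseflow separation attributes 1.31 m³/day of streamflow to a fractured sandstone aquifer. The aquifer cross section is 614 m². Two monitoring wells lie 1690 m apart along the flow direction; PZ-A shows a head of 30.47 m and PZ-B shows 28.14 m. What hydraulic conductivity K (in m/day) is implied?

1.55

Hydraulic gradient i = (30.47 − 28.14) / 1690 = 2.33 / 1690 = 0.001379.
From Q = K·A·i, K = Q / (A·i) = 1.31 / (614.0 × 0.001379) = 1.548 m/day.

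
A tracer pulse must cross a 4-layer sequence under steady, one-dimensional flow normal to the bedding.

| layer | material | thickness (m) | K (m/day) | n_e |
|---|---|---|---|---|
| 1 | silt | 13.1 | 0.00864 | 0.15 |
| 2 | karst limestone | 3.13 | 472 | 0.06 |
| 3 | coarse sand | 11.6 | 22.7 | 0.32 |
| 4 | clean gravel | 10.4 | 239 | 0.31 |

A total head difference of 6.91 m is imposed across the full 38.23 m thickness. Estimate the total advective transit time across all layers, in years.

With flow normal to the layers, continuity requires the same specific discharge q through every layer.
Σ(b_i/K_i) = 13.1/0.00864 + 3.13/472 + 11.6/22.7 + 10.4/239 = 1517 d.
q = Δh / Σ(b_i/K_i) = 6.91 / 1517 = 0.004556 m/day.
In each layer the seepage velocity is v_i = q/n_i, so the layer transit time is t_i = b_i·n_i / q:
  layer 1 (silt): t_1 = 13.1 × 0.15 / 0.004556 = 431.3 d
  layer 2 (karst limestone): t_2 = 3.13 × 0.06 / 0.004556 = 41.22 d
  layer 3 (coarse sand): t_3 = 11.6 × 0.32 / 0.004556 = 814.8 d
  layer 4 (clean gravel): t_4 = 10.4 × 0.31 / 0.004556 = 707.7 d
Total t = Σ t_i = 1995 days = 5.462 years.

5.46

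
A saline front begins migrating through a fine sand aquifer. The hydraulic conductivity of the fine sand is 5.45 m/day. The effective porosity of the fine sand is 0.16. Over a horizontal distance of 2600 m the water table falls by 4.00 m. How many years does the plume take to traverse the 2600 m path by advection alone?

136

Hydraulic gradient i = Δh / L = 4.00 / 2600 = 0.001538.
Darcy flux q = K · i = 5.450 × 0.001538 = 0.008385 m/day.
Seepage velocity v = q / n_e = 0.008385 / 0.16 = 0.05240 m/day.
Travel time t = L / v = 2600 / 0.05240 = 49615 days = 135.8 years.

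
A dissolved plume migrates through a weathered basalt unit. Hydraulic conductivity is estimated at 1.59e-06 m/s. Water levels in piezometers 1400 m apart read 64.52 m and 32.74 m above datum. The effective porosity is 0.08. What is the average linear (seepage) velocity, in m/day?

Convert K: 1.59e-06 m/s × 86400 = 0.1374 m/day.
Hydraulic gradient i = (64.52 − 32.74) / 1400 = 31.78 / 1400 = 0.02270.
Darcy flux q = K · i = 0.1374 × 0.02270 = 0.003118 m/day.
Seepage velocity v = q / n_e = 0.003118 / 0.08 = 0.03898 m/day.

0.0390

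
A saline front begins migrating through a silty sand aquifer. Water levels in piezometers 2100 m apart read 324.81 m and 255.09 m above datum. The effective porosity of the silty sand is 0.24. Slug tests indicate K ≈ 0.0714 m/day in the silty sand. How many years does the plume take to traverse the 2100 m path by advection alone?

582

Hydraulic gradient i = (324.81 − 255.09) / 2100 = 69.72 / 2100 = 0.03320.
Darcy flux q = K · i = 0.07140 × 0.03320 = 0.002370 m/day.
Seepage velocity v = q / n_e = 0.002370 / 0.24 = 0.009877 m/day.
Travel time t = L / v = 2100 / 0.009877 = 2.126e+05 days = 582.1 years.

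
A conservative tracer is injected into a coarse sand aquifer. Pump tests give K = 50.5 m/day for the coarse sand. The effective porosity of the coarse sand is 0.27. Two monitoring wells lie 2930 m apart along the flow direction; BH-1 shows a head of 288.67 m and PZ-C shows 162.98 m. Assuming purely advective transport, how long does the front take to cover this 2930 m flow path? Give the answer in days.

365

Hydraulic gradient i = (288.67 − 162.98) / 2930 = 125.69 / 2930 = 0.04290.
Darcy flux q = K · i = 50.50 × 0.04290 = 2.166 m/day.
Seepage velocity v = q / n_e = 2.166 / 0.27 = 8.023 m/day.
Travel time t = L / v = 2930 / 8.023 = 365.2 days.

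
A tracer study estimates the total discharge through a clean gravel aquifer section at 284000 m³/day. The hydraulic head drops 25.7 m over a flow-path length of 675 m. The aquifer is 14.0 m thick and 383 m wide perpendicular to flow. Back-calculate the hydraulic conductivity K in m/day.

Cross-sectional area A = 383 × 14.0 = 5362 m².
Hydraulic gradient i = Δh / L = 25.7 / 675 = 0.03807.
From Q = K·A·i, K = Q / (A·i) = 284000 / (5362 × 0.03807) = 1391 m/day.

1390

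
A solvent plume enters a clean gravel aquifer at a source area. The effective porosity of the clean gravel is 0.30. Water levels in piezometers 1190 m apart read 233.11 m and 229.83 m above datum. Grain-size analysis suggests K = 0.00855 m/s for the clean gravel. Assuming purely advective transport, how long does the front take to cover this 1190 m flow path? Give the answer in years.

Convert K: 0.00855 m/s × 86400 = 738.7 m/day.
Hydraulic gradient i = (233.11 − 229.83) / 1190 = 3.28 / 1190 = 0.002756.
Darcy flux q = K · i = 738.7 × 0.002756 = 2.036 m/day.
Seepage velocity v = q / n_e = 2.036 / 0.30 = 6.787 m/day.
Travel time t = L / v = 1190 / 6.787 = 175.3 days = 0.4800 years.

0.480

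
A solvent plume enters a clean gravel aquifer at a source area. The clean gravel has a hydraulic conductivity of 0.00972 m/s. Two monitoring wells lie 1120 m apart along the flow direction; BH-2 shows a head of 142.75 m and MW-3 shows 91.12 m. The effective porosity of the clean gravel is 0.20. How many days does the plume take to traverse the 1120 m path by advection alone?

5.79

Convert K: 0.00972 m/s × 86400 = 839.8 m/day.
Hydraulic gradient i = (142.75 − 91.12) / 1120 = 51.63 / 1120 = 0.04610.
Darcy flux q = K · i = 839.8 × 0.04610 = 38.71 m/day.
Seepage velocity v = q / n_e = 38.71 / 0.20 = 193.6 m/day.
Travel time t = L / v = 1120 / 193.6 = 5.786 days.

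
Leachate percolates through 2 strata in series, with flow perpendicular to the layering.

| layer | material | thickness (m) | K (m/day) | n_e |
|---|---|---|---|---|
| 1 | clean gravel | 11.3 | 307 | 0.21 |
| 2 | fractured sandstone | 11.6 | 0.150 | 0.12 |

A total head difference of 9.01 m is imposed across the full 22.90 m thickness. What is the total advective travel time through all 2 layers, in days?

32.3

With flow normal to the layers, continuity requires the same specific discharge q through every layer.
Σ(b_i/K_i) = 11.3/307 + 11.6/0.150 = 77.37 d.
q = Δh / Σ(b_i/K_i) = 9.01 / 77.37 = 0.1165 m/day.
In each layer the seepage velocity is v_i = q/n_i, so the layer transit time is t_i = b_i·n_i / q:
  layer 1 (clean gravel): t_1 = 11.3 × 0.21 / 0.1165 = 20.38 d
  layer 2 (fractured sandstone): t_2 = 11.6 × 0.12 / 0.1165 = 11.95 d
Total t = Σ t_i = 32.33 days.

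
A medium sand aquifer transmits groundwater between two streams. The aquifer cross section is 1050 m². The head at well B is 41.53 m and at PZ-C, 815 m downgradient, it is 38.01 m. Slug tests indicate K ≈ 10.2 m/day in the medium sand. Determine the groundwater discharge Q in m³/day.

Hydraulic gradient i = (41.53 − 38.01) / 815 = 3.52 / 815 = 0.004319.
Darcy's law: Q = K · A · i = 10.20 × 1050 × 0.004319 = 46.26 m³/day.

46.3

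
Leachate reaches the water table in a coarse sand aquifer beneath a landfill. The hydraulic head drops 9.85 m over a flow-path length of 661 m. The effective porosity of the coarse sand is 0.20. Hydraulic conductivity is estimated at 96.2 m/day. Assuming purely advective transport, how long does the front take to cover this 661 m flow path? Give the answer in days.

92.2

Hydraulic gradient i = Δh / L = 9.85 / 661 = 0.01490.
Darcy flux q = K · i = 96.20 × 0.01490 = 1.434 m/day.
Seepage velocity v = q / n_e = 1.434 / 0.20 = 7.168 m/day.
Travel time t = L / v = 661 / 7.168 = 92.22 days.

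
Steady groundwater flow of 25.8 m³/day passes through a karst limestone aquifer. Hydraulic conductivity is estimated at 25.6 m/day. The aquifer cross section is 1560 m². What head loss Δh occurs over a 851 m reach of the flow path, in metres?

From Q = K·A·i, i = Q / (K·A) = 25.8 / (25.60 × 1560) = 0.0006460.
Head loss Δh = i · L = 0.0006460 × 851 = 0.5498 m.

0.550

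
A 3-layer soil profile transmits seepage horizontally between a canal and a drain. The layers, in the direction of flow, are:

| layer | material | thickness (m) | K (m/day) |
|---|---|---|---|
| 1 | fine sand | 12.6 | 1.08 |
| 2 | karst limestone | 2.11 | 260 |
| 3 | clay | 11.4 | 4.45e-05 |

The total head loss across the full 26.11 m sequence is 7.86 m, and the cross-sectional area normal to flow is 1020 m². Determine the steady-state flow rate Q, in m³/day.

Flow is perpendicular to layering, so the layers act in series and the equivalent K is the thickness-weighted harmonic mean.
Total thickness L = 12.6 + 2.11 + 11.4 = 26.11 m.
Σ(b_i/K_i) = 12.6/1.08 + 2.11/260 + 11.4/4.45e-05 = 2.562e+05 d.
K_eq = L / Σ(b_i/K_i) = 26.11 / 2.562e+05 = 0.0001019 m/day.
Q = K_eq · A · (Δh/L) = 0.0001019 × 1020 × (7.86/26.11) = 0.03129 m³/day.

0.0313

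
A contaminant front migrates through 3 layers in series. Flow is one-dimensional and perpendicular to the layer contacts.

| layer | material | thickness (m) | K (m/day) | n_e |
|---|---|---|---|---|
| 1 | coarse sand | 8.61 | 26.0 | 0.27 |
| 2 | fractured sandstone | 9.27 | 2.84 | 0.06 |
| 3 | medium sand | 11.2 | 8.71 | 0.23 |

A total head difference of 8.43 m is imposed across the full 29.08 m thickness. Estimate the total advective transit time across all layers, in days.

With flow normal to the layers, continuity requires the same specific discharge q through every layer.
Σ(b_i/K_i) = 8.61/26.0 + 9.27/2.84 + 11.2/8.71 = 4.881 d.
q = Δh / Σ(b_i/K_i) = 8.43 / 4.881 = 1.727 m/day.
In each layer the seepage velocity is v_i = q/n_i, so the layer transit time is t_i = b_i·n_i / q:
  layer 1 (coarse sand): t_1 = 8.61 × 0.27 / 1.727 = 1.346 d
  layer 2 (fractured sandstone): t_2 = 9.27 × 0.06 / 1.727 = 0.3220 d
  layer 3 (medium sand): t_3 = 11.2 × 0.23 / 1.727 = 1.492 d
Total t = Σ t_i = 3.160 days.

3.16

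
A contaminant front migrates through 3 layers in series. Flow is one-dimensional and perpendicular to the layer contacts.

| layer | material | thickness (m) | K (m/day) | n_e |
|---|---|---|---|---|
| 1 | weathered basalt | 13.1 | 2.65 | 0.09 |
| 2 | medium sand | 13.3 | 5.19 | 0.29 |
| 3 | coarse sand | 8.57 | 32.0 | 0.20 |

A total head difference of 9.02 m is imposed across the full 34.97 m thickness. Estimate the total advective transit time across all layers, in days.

With flow normal to the layers, continuity requires the same specific discharge q through every layer.
Σ(b_i/K_i) = 13.1/2.65 + 13.3/5.19 + 8.57/32.0 = 7.774 d.
q = Δh / Σ(b_i/K_i) = 9.02 / 7.774 = 1.160 m/day.
In each layer the seepage velocity is v_i = q/n_i, so the layer transit time is t_i = b_i·n_i / q:
  layer 1 (weathered basalt): t_1 = 13.1 × 0.09 / 1.160 = 1.016 d
  layer 2 (medium sand): t_2 = 13.3 × 0.29 / 1.160 = 3.324 d
  layer 3 (coarse sand): t_3 = 8.57 × 0.20 / 1.160 = 1.477 d
Total t = Σ t_i = 5.817 days.

5.82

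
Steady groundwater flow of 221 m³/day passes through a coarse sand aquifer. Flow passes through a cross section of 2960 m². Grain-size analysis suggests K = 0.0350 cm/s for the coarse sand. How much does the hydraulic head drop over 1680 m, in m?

4.15

Convert K: 0.0350 cm/s × 864 = 30.24 m/day.
From Q = K·A·i, i = Q / (K·A) = 221 / (30.24 × 2960) = 0.002469.
Head loss Δh = i · L = 0.002469 × 1680 = 4.148 m.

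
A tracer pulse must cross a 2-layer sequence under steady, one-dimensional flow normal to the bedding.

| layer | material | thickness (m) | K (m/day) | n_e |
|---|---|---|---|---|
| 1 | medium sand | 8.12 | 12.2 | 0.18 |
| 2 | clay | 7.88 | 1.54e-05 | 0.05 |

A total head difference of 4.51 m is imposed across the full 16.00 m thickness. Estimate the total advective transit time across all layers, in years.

576

With flow normal to the layers, continuity requires the same specific discharge q through every layer.
Σ(b_i/K_i) = 8.12/12.2 + 7.88/1.54e-05 = 5.117e+05 d.
q = Δh / Σ(b_i/K_i) = 4.51 / 5.117e+05 = 8.814e-06 m/day.
In each layer the seepage velocity is v_i = q/n_i, so the layer transit time is t_i = b_i·n_i / q:
  layer 1 (medium sand): t_1 = 8.12 × 0.18 / 8.814e-06 = 1.658e+05 d
  layer 2 (clay): t_2 = 7.88 × 0.05 / 8.814e-06 = 44702 d
Total t = Σ t_i = 2.105e+05 days = 576.4 years.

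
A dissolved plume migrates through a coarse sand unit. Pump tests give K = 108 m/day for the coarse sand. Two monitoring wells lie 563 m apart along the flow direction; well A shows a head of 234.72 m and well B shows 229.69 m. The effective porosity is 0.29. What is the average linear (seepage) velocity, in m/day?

Hydraulic gradient i = (234.72 − 229.69) / 563 = 5.03 / 563 = 0.008934.
Darcy flux q = K · i = 108.0 × 0.008934 = 0.9649 m/day.
Seepage velocity v = q / n_e = 0.9649 / 0.29 = 3.327 m/day.

3.33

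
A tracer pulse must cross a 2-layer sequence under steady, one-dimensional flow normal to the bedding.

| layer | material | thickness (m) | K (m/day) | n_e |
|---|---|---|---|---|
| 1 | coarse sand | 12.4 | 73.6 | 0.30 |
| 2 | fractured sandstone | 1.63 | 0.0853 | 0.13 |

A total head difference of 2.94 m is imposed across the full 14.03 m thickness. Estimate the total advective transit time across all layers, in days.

25.8

With flow normal to the layers, continuity requires the same specific discharge q through every layer.
Σ(b_i/K_i) = 12.4/73.6 + 1.63/0.0853 = 19.28 d.
q = Δh / Σ(b_i/K_i) = 2.94 / 19.28 = 0.1525 m/day.
In each layer the seepage velocity is v_i = q/n_i, so the layer transit time is t_i = b_i·n_i / q:
  layer 1 (coarse sand): t_1 = 12.4 × 0.30 / 0.1525 = 24.39 d
  layer 2 (fractured sandstone): t_2 = 1.63 × 0.13 / 0.1525 = 1.389 d
Total t = Σ t_i = 25.78 days.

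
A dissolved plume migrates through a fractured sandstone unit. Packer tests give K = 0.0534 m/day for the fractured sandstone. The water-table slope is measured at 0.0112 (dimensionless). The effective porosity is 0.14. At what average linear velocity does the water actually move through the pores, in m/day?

Hydraulic gradient i = 0.0112.
Darcy flux q = K · i = 0.05340 × 0.01120 = 0.0005981 m/day.
Seepage velocity v = q / n_e = 0.0005981 / 0.14 = 0.004272 m/day.

0.00427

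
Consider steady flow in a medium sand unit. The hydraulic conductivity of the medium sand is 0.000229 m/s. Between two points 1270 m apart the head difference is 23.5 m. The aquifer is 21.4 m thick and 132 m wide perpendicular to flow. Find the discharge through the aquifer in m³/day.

1030

Convert K: 0.000229 m/s × 86400 = 19.79 m/day.
Cross-sectional area A = 132 × 21.4 = 2825 m².
Hydraulic gradient i = Δh / L = 23.5 / 1270 = 0.01850.
Darcy's law: Q = K · A · i = 19.79 × 2825 × 0.01850 = 1034 m³/day.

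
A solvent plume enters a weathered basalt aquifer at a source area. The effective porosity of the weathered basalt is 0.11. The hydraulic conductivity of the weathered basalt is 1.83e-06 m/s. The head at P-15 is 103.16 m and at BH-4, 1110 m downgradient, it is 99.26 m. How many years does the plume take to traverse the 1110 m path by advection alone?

Convert K: 1.83e-06 m/s × 86400 = 0.1581 m/day.
Hydraulic gradient i = (103.16 − 99.26) / 1110 = 3.9 / 1110 = 0.003514.
Darcy flux q = K · i = 0.1581 × 0.003514 = 0.0005555 m/day.
Seepage velocity v = q / n_e = 0.0005555 / 0.11 = 0.005050 m/day.
Travel time t = L / v = 1110 / 0.005050 = 2.198e+05 days = 601.8 years.

602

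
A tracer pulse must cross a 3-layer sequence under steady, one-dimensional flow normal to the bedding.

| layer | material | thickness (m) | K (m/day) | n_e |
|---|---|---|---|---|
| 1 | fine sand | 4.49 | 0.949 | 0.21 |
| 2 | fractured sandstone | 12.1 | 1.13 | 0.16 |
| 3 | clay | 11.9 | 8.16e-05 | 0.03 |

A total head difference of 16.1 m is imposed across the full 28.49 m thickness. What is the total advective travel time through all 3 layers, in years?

With flow normal to the layers, continuity requires the same specific discharge q through every layer.
Σ(b_i/K_i) = 4.49/0.949 + 12.1/1.13 + 11.9/8.16e-05 = 1.458e+05 d.
q = Δh / Σ(b_i/K_i) = 16.1 / 1.458e+05 = 0.0001104 m/day.
In each layer the seepage velocity is v_i = q/n_i, so the layer transit time is t_i = b_i·n_i / q:
  layer 1 (fine sand): t_1 = 4.49 × 0.21 / 0.0001104 = 8542 d
  layer 2 (fractured sandstone): t_2 = 12.1 × 0.16 / 0.0001104 = 17538 d
  layer 3 (clay): t_3 = 11.9 × 0.03 / 0.0001104 = 3234 d
Total t = Σ t_i = 29314 days = 80.26 years.

80.3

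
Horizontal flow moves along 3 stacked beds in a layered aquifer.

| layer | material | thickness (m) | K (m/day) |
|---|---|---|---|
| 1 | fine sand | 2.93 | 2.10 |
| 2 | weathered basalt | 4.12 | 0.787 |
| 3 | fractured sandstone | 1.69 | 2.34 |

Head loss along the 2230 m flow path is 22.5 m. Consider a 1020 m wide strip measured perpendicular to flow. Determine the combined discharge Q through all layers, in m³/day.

137

Flow is parallel to layering, so each bed carries its own Darcy discharge and the transmissivities add.
Σ(K_i·b_i) = 2.10×2.93 + 0.787×4.12 + 2.34×1.69 = 13.35 m²/day.
Hydraulic gradient i = Δh / L = 22.5 / 2230 = 0.01009.
Q = Σ(K_i·b_i) · W · i = 13.35 × 1020 × 0.01009 = 137.4 m³/day.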